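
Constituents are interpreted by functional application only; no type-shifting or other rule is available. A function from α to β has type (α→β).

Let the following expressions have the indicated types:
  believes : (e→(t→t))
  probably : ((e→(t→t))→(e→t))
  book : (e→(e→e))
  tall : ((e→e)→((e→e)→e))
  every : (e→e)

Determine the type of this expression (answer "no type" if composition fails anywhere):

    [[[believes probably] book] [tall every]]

[believes probably]: functor probably : ((e→(t→t))→(e→t)), argument believes : (e→(t→t)); result (e→t).
[[believes probably] book]: (e→t) with (e→(e→e)) — neither is a function whose domain matches the other; composition fails here.

no type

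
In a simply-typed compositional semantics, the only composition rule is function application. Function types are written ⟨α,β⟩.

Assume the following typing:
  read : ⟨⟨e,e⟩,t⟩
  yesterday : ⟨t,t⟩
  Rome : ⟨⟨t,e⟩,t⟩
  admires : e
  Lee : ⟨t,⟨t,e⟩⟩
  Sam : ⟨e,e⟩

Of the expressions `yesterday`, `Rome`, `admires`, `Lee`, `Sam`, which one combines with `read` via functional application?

yesterday : ⟨t,t⟩ — no; read wants ⟨e,e⟩, and yesterday wants t.
Rome : ⟨⟨t,e⟩,t⟩ — no; read wants ⟨e,e⟩, and Rome wants ⟨t,e⟩.
admires : e — no; read wants ⟨e,e⟩, and admires wants nothing (atomic).
Lee : ⟨t,⟨t,e⟩⟩ — no; read wants ⟨e,e⟩, and Lee wants t.
Sam — combines: read : ⟨⟨e,e⟩,t⟩ takes Sam : ⟨e,e⟩ as argument, giving t.

Sam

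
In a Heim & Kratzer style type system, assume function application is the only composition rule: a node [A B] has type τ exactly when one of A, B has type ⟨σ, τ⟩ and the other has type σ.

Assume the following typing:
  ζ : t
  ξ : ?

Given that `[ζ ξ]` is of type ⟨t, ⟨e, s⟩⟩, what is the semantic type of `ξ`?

For [ζ ξ] to have type ⟨t, ⟨e, s⟩⟩ with ζ of type t, ξ must be the function: ξ : ⟨t, ⟨t, ⟨e, s⟩⟩⟩.

⟨t, ⟨t, ⟨e, s⟩⟩⟩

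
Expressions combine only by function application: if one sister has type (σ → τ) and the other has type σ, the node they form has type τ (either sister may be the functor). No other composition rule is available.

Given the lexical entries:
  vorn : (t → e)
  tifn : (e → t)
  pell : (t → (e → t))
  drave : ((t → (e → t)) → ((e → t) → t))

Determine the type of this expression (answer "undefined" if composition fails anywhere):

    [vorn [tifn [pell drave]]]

At [pell drave], drave : ((t → (e → t)) → ((e → t) → t)) takes pell : (t → (e → t)), giving ((e → t) → t).
At [tifn [pell drave]], [pell drave] : ((e → t) → t) takes tifn : (e → t), giving t.
At [vorn [tifn [pell drave]]], vorn : (t → e) takes [tifn [pell drave]] : t, giving e.

e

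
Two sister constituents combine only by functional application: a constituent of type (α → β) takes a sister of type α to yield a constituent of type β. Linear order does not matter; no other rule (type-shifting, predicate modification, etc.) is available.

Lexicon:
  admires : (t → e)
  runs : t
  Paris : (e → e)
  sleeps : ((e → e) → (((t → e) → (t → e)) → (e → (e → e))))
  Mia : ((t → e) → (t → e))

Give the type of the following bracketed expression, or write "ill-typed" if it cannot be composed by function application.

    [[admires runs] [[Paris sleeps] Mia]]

[admires runs] — admires of type (t → e) combines with runs of type t: type e.
[Paris sleeps] — sleeps of type ((e → e) → (((t → e) → (t → e)) → (e → (e → e)))) combines with Paris of type (e → e): type (((t → e) → (t → e)) → (e → (e → e))).
[[Paris sleeps] Mia] — [Paris sleeps] of type (((t → e) → (t → e)) → (e → (e → e))) combines with Mia of type ((t → e) → (t → e)): type (e → (e → e)).
[[admires runs] [[Paris sleeps] Mia]] — [[Paris sleeps] Mia] of type (e → (e → e)) combines with [admires runs] of type e: type (e → e).

(e → e)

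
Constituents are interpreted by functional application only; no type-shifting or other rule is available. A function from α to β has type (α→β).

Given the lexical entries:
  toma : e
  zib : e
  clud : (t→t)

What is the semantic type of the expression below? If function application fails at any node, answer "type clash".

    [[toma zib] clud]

[toma zib]: e with e — neither is a function whose domain matches the other; composition fails here.

type clash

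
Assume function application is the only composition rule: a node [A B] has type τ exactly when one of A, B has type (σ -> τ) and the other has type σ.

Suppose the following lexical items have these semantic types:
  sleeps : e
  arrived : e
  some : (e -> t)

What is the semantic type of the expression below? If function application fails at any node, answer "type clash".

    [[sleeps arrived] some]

type clash

[sleeps arrived]: e with e — neither is a function whose domain matches the other; composition fails here.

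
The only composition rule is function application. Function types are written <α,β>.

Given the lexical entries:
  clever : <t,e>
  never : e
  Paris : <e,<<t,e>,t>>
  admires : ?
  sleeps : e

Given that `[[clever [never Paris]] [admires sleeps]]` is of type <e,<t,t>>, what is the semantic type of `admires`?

<e,<t,<e,<t,t>>>>

[[clever [never Paris]] [admires sleeps]] is required to be <e,<t,t>>. [clever [never Paris]] : t cannot yield <e,<t,t>> as functor, so [admires sleeps] : <t,<e,<t,t>>>.
[admires sleeps] is required to be <t,<e,<t,t>>>. sleeps : e cannot yield <t,<e,<t,t>>> as functor, so admires : <e,<t,<e,<t,t>>>>.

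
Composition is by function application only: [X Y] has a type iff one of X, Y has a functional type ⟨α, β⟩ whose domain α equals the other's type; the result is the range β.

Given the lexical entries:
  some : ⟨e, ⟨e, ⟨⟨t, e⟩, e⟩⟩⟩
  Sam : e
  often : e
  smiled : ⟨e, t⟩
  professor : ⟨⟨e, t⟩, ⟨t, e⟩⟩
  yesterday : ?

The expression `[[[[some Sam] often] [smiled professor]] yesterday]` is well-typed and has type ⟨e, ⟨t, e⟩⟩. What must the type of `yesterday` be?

[[[[some Sam] often] [smiled professor]] yesterday] must have type ⟨e, ⟨t, e⟩⟩. The sister [[[some Sam] often] [smiled professor]] has type e; that is not a function onto ⟨e, ⟨t, e⟩⟩, so yesterday must be the functor, of type ⟨e, ⟨e, ⟨t, e⟩⟩⟩.

⟨e, ⟨e, ⟨t, e⟩⟩⟩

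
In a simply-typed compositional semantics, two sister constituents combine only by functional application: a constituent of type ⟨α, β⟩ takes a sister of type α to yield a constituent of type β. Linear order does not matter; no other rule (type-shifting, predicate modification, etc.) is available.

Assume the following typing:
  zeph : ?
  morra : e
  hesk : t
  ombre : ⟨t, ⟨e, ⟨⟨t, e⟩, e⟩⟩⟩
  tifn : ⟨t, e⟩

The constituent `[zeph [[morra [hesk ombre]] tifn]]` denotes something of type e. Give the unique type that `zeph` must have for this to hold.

⟨e, e⟩

For [zeph [[morra [hesk ombre]] tifn]] to have type e with [[morra [hesk ombre]] tifn] of type e, zeph must be the function: zeph : ⟨e, e⟩.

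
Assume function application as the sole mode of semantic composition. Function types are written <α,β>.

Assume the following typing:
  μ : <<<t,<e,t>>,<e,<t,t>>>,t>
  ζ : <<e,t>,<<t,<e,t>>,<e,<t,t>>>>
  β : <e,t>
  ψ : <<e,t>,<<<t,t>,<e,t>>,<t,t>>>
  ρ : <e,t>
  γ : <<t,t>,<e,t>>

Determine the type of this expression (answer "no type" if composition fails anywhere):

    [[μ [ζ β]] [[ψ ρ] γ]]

t

[ζ β] — ζ of type <<e,t>,<<t,<e,t>>,<e,<t,t>>>> combines with β of type <e,t>: type <<t,<e,t>>,<e,<t,t>>>.
[μ [ζ β]] — μ of type <<<t,<e,t>>,<e,<t,t>>>,t> combines with [ζ β] of type <<t,<e,t>>,<e,<t,t>>>: type t.
[ψ ρ] — ψ of type <<e,t>,<<<t,t>,<e,t>>,<t,t>>> combines with ρ of type <e,t>: type <<<t,t>,<e,t>>,<t,t>>.
[[ψ ρ] γ] — [ψ ρ] of type <<<t,t>,<e,t>>,<t,t>> combines with γ of type <<t,t>,<e,t>>: type <t,t>.
[[μ [ζ β]] [[ψ ρ] γ]] — [[ψ ρ] γ] of type <t,t> combines with [μ [ζ β]] of type t: type t.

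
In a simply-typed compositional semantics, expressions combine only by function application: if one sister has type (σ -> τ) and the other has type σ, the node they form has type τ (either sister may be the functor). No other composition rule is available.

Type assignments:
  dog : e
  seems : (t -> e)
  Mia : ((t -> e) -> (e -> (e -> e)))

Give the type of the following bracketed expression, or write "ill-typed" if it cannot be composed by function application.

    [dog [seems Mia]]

(e -> e)

[seems Mia] — Mia of type ((t -> e) -> (e -> (e -> e))) combines with seems of type (t -> e): type (e -> (e -> e)).
[dog [seems Mia]] — [seems Mia] of type (e -> (e -> e)) combines with dog of type e: type (e -> e).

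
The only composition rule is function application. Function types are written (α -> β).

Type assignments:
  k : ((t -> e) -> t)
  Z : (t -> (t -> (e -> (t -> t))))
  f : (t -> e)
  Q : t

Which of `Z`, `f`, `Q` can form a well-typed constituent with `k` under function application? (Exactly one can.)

f

Z : (t -> (t -> (e -> (t -> t)))) — no; k wants (t -> e), and Z wants t.
f — combines: k : ((t -> e) -> t) takes f : (t -> e) as argument, giving t.
Q : t — no; k wants (t -> e), and Q wants nothing (atomic).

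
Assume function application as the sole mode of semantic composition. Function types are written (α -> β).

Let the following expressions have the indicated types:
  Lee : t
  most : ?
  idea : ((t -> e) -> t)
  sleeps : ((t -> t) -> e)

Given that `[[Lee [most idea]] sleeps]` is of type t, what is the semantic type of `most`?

At [[Lee [most idea]] sleeps] (required: t): sleeps is ((t -> t) -> e), which is not a function with range t; hence [Lee [most idea]] is the functor — type (((t -> t) -> e) -> t).
At [Lee [most idea]] (required: (((t -> t) -> e) -> t)): Lee is t, which is not a function with range (((t -> t) -> e) -> t); hence [most idea] is the functor — type (t -> (((t -> t) -> e) -> t)).
At [most idea] (required: (t -> (((t -> t) -> e) -> t))): idea is ((t -> e) -> t), which is not a function with range (t -> (((t -> t) -> e) -> t)); hence most is the functor — type (((t -> e) -> t) -> (t -> (((t -> t) -> e) -> t))).

(((t -> e) -> t) -> (t -> (((t -> t) -> e) -> t)))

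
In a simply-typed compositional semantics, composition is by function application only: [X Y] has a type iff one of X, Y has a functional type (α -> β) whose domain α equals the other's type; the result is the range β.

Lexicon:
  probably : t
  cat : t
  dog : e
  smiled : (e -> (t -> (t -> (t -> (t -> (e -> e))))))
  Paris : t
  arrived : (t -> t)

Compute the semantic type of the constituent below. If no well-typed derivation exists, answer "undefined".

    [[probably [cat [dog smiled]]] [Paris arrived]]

[dog smiled] — smiled of type (e -> (t -> (t -> (t -> (t -> (e -> e)))))) combines with dog of type e: type (t -> (t -> (t -> (t -> (e -> e))))).
[cat [dog smiled]] — [dog smiled] of type (t -> (t -> (t -> (t -> (e -> e))))) combines with cat of type t: type (t -> (t -> (t -> (e -> e)))).
[probably [cat [dog smiled]]] — [cat [dog smiled]] of type (t -> (t -> (t -> (e -> e)))) combines with probably of type t: type (t -> (t -> (e -> e))).
[Paris arrived] — arrived of type (t -> t) combines with Paris of type t: type t.
[[probably [cat [dog smiled]]] [Paris arrived]] — [probably [cat [dog smiled]]] of type (t -> (t -> (e -> e))) combines with [Paris arrived] of type t: type (t -> (e -> e)).

(t -> (e -> e))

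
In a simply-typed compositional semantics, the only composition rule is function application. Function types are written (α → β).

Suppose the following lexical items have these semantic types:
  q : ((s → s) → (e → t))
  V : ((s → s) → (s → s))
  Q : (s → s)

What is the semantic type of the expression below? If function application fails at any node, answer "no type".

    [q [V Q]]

(e → t)

[V Q] — V of type ((s → s) → (s → s)) combines with Q of type (s → s): type (s → s).
[q [V Q]] — q of type ((s → s) → (e → t)) combines with [V Q] of type (s → s): type (e → t).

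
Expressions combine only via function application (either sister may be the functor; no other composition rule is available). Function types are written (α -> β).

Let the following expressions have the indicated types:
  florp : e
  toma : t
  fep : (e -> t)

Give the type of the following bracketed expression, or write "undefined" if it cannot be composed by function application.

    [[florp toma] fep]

[florp toma]: e and t cannot combine by function application — type clash.

undefined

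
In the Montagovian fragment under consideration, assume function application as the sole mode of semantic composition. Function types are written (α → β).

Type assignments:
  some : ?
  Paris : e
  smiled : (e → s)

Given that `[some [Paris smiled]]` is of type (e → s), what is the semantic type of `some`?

At [some [Paris smiled]] (required: (e → s)): [Paris smiled] is s, which is not a function with range (e → s); hence some is the functor — type (s → (e → s)).

(s → (e → s))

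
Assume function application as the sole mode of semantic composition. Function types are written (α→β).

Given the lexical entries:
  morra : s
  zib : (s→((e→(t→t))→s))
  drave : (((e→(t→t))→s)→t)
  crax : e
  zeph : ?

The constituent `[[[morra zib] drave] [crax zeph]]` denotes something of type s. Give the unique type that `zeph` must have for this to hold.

(e→(t→s))

At [[[morra zib] drave] [crax zeph]] (required: s): [[morra zib] drave] is t, which is not a function with range s; hence [crax zeph] is the functor — type (t→s).
At [crax zeph] (required: (t→s)): crax is e, which is not a function with range (t→s); hence zeph is the functor — type (e→(t→s)).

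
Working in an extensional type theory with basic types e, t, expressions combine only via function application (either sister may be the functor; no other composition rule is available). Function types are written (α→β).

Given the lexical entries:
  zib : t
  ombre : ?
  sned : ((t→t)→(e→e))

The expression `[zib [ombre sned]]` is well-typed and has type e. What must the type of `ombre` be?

[zib [ombre sned]] is required to be e. zib : t cannot yield e as functor, so [ombre sned] : (t→e).
[ombre sned] is required to be (t→e). sned : ((t→t)→(e→e)) cannot yield (t→e) as functor, so ombre : (((t→t)→(e→e))→(t→e)).

(((t→t)→(e→e))→(t→e))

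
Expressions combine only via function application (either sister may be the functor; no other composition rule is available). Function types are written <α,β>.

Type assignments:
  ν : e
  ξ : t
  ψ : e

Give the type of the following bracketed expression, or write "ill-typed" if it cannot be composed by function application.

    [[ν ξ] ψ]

At [ν ξ]: neither e nor t can take the other as argument; the node is ill-typed.

ill-typed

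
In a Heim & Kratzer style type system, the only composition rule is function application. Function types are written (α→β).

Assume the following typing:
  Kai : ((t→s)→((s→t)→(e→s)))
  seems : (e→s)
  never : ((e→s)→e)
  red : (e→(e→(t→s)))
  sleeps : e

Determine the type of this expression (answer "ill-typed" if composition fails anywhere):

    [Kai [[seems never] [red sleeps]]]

((s→t)→(e→s))

[seems never]: ((e→s)→e) applied to (e→s) yields e.
[red sleeps]: (e→(e→(t→s))) applied to e yields (e→(t→s)).
[[seems never] [red sleeps]]: (e→(t→s)) applied to e yields (t→s).
[Kai [[seems never] [red sleeps]]]: ((t→s)→((s→t)→(e→s))) applied to (t→s) yields ((s→t)→(e→s)).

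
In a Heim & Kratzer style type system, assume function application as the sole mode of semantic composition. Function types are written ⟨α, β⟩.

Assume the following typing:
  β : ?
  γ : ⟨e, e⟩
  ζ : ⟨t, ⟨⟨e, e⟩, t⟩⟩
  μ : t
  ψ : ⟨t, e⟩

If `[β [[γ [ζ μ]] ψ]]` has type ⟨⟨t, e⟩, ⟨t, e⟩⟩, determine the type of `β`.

[β [[γ [ζ μ]] ψ]] is required to be ⟨⟨t, e⟩, ⟨t, e⟩⟩. [[γ [ζ μ]] ψ] : e cannot yield ⟨⟨t, e⟩, ⟨t, e⟩⟩ as functor, so β : ⟨e, ⟨⟨t, e⟩, ⟨t, e⟩⟩⟩.

⟨e, ⟨⟨t, e⟩, ⟨t, e⟩⟩⟩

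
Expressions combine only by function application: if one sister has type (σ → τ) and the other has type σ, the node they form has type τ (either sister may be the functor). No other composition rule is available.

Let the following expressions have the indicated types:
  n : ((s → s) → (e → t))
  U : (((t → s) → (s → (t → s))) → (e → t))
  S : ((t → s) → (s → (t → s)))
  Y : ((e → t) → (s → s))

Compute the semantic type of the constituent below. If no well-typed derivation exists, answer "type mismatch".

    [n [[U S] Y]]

[U S]: (((t → s) → (s → (t → s))) → (e → t)) applied to ((t → s) → (s → (t → s))) yields (e → t).
[[U S] Y]: ((e → t) → (s → s)) applied to (e → t) yields (s → s).
[n [[U S] Y]]: ((s → s) → (e → t)) applied to (s → s) yields (e → t).

(e → t)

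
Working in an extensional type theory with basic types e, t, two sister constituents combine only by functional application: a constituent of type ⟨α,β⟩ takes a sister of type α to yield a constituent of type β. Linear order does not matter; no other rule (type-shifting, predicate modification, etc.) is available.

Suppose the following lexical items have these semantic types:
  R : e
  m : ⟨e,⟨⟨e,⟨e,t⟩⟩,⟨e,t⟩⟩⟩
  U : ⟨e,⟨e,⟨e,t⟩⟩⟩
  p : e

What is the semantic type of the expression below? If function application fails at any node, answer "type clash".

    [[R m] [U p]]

[R m] — m of type ⟨e,⟨⟨e,⟨e,t⟩⟩,⟨e,t⟩⟩⟩ combines with R of type e: type ⟨⟨e,⟨e,t⟩⟩,⟨e,t⟩⟩.
[U p] — U of type ⟨e,⟨e,⟨e,t⟩⟩⟩ combines with p of type e: type ⟨e,⟨e,t⟩⟩.
[[R m] [U p]] — [R m] of type ⟨⟨e,⟨e,t⟩⟩,⟨e,t⟩⟩ combines with [U p] of type ⟨e,⟨e,t⟩⟩: type ⟨e,t⟩.

⟨e,t⟩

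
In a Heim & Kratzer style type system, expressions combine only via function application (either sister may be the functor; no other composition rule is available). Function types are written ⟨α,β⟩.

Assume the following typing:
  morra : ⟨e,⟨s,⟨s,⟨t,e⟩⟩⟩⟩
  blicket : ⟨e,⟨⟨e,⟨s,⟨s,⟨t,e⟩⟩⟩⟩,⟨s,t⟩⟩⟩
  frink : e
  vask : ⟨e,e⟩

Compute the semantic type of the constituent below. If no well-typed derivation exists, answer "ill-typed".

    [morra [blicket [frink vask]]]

⟨s,t⟩

[frink vask]: vask is ⟨e,e⟩, frink is e; result e.
[blicket [frink vask]]: blicket is ⟨e,⟨⟨e,⟨s,⟨s,⟨t,e⟩⟩⟩⟩,⟨s,t⟩⟩⟩, [frink vask] is e; result ⟨⟨e,⟨s,⟨s,⟨t,e⟩⟩⟩⟩,⟨s,t⟩⟩.
[morra [blicket [frink vask]]]: [blicket [frink vask]] is ⟨⟨e,⟨s,⟨s,⟨t,e⟩⟩⟩⟩,⟨s,t⟩⟩, morra is ⟨e,⟨s,⟨s,⟨t,e⟩⟩⟩⟩; result ⟨s,t⟩.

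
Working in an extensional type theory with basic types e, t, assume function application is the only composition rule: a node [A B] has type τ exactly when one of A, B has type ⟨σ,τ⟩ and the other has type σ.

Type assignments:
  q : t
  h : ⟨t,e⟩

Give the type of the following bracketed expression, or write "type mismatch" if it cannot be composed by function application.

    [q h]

e

At [q h], h : ⟨t,e⟩ takes q : t, giving e.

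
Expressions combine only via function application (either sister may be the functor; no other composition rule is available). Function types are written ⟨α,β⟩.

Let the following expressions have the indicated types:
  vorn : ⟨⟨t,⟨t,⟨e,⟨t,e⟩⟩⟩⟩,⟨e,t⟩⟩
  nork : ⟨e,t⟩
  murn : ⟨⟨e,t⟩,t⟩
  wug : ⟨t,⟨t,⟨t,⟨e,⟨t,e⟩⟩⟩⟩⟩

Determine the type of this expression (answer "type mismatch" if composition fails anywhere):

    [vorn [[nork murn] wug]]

⟨e,t⟩

[nork murn] — murn of type ⟨⟨e,t⟩,t⟩ combines with nork of type ⟨e,t⟩: type t.
[[nork murn] wug] — wug of type ⟨t,⟨t,⟨t,⟨e,⟨t,e⟩⟩⟩⟩⟩ combines with [nork murn] of type t: type ⟨t,⟨t,⟨e,⟨t,e⟩⟩⟩⟩.
[vorn [[nork murn] wug]] — vorn of type ⟨⟨t,⟨t,⟨e,⟨t,e⟩⟩⟩⟩,⟨e,t⟩⟩ combines with [[nork murn] wug] of type ⟨t,⟨t,⟨e,⟨t,e⟩⟩⟩⟩: type ⟨e,t⟩.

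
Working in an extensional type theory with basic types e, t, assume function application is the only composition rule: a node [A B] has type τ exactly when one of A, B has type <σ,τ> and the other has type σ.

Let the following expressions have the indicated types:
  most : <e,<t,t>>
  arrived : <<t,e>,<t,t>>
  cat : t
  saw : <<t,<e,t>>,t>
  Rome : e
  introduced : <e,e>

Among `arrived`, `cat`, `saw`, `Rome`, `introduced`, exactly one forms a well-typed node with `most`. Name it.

arrived : <<t,e>,<t,t>> — most needs e; arrived needs <t,e>; neither fits.
cat : t — most needs e; cat needs nothing (atomic); neither fits.
saw : <<t,<e,t>>,t> — most needs e; saw needs <t,<e,t>>; neither fits.
Rome — combines: most : <e,<t,t>> takes Rome : e as argument, giving <t,t>.
introduced : <e,e> — most needs e; introduced needs e; neither fits.

Rome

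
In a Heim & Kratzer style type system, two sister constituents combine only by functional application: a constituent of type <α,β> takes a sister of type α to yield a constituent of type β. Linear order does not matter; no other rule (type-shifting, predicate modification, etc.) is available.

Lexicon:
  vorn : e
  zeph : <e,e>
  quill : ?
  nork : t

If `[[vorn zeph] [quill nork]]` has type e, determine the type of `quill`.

[[vorn zeph] [quill nork]] must have type e. The sister [vorn zeph] has type e; that is not a function onto e, so [quill nork] must be the functor, of type <e,e>.
[quill nork] must have type <e,e>. The sister nork has type t; that is not a function onto <e,e>, so quill must be the functor, of type <t,<e,e>>.

<t,<e,e>>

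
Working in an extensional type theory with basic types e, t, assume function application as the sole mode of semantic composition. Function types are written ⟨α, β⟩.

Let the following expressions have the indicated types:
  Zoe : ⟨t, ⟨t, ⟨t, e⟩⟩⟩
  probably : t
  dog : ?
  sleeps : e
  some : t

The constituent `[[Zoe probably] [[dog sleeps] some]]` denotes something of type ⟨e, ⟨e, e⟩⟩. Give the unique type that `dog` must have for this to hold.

⟨e, ⟨t, ⟨⟨t, ⟨t, e⟩⟩, ⟨e, ⟨e, e⟩⟩⟩⟩⟩

[[Zoe probably] [[dog sleeps] some]] must have type ⟨e, ⟨e, e⟩⟩. The sister [Zoe probably] has type ⟨t, ⟨t, e⟩⟩; that is not a function onto ⟨e, ⟨e, e⟩⟩, so [[dog sleeps] some] must be the functor, of type ⟨⟨t, ⟨t, e⟩⟩, ⟨e, ⟨e, e⟩⟩⟩.
[[dog sleeps] some] must have type ⟨⟨t, ⟨t, e⟩⟩, ⟨e, ⟨e, e⟩⟩⟩. The sister some has type t; that is not a function onto ⟨⟨t, ⟨t, e⟩⟩, ⟨e, ⟨e, e⟩⟩⟩, so [dog sleeps] must be the functor, of type ⟨t, ⟨⟨t, ⟨t, e⟩⟩, ⟨e, ⟨e, e⟩⟩⟩⟩.
[dog sleeps] must have type ⟨t, ⟨⟨t, ⟨t, e⟩⟩, ⟨e, ⟨e, e⟩⟩⟩⟩. The sister sleeps has type e; that is not a function onto ⟨t, ⟨⟨t, ⟨t, e⟩⟩, ⟨e, ⟨e, e⟩⟩⟩⟩, so dog must be the functor, of type ⟨e, ⟨t, ⟨⟨t, ⟨t, e⟩⟩, ⟨e, ⟨e, e⟩⟩⟩⟩⟩.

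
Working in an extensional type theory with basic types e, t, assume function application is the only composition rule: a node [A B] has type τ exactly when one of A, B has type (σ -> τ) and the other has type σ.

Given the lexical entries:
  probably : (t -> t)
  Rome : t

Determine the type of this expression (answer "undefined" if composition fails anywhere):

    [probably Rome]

At [probably Rome], probably : (t -> t) takes Rome : t, giving t.

t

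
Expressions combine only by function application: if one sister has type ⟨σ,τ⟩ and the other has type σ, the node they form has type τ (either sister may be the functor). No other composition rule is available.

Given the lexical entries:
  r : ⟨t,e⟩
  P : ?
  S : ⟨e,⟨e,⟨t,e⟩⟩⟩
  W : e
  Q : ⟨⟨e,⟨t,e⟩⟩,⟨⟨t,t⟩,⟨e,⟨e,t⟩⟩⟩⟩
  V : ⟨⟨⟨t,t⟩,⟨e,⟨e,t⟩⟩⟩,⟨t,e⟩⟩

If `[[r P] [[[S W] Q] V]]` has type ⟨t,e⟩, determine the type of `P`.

[[r P] [[[S W] Q] V]] is required to be ⟨t,e⟩. [[[S W] Q] V] : ⟨t,e⟩ cannot yield ⟨t,e⟩ as functor, so [r P] : ⟨⟨t,e⟩,⟨t,e⟩⟩.
[r P] is required to be ⟨⟨t,e⟩,⟨t,e⟩⟩. r : ⟨t,e⟩ cannot yield ⟨⟨t,e⟩,⟨t,e⟩⟩ as functor, so P : ⟨⟨t,e⟩,⟨⟨t,e⟩,⟨t,e⟩⟩⟩.

⟨⟨t,e⟩,⟨⟨t,e⟩,⟨t,e⟩⟩⟩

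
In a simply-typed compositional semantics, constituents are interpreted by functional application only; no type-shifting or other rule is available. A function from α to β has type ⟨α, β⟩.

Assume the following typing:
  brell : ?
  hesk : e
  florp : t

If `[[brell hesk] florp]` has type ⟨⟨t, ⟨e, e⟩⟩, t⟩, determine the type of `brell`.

⟨e, ⟨t, ⟨⟨t, ⟨e, e⟩⟩, t⟩⟩⟩

For [[brell hesk] florp] to have type ⟨⟨t, ⟨e, e⟩⟩, t⟩ with florp of type t, [brell hesk] must be the function: [brell hesk] : ⟨t, ⟨⟨t, ⟨e, e⟩⟩, t⟩⟩.
For [brell hesk] to have type ⟨t, ⟨⟨t, ⟨e, e⟩⟩, t⟩⟩ with hesk of type e, brell must be the function: brell : ⟨e, ⟨t, ⟨⟨t, ⟨e, e⟩⟩, t⟩⟩⟩.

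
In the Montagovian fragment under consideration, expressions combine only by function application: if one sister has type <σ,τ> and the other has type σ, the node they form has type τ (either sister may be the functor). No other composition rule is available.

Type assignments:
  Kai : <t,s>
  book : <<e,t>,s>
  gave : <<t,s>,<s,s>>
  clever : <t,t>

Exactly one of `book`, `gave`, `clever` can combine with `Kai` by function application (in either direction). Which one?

book : <<e,t>,s> — no; Kai wants t, and book wants <e,t>.
gave — combines: gave : <<t,s>,<s,s>> takes Kai : <t,s> as argument, giving <s,s>.
clever : <t,t> — no; Kai wants t, and clever wants t.

gave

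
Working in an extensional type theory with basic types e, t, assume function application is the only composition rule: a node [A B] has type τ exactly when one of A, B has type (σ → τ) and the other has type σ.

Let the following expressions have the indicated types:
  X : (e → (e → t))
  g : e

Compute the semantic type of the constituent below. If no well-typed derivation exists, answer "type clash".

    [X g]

(e → t)

[X g]: functor X : (e → (e → t)), argument g : e; result (e → t).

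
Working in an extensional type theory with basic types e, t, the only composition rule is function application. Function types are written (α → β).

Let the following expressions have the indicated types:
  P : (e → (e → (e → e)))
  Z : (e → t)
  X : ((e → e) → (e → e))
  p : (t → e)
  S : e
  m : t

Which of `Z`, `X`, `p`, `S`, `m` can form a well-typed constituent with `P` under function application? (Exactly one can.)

S

Z : (e → t) — no; P wants e, and Z wants e.
X : ((e → e) → (e → e)) — no; P wants e, and X wants (e → e).
p : (t → e) — no; P wants e, and p wants t.
S — combines: P : (e → (e → (e → e))) takes S : e as argument, giving (e → (e → e)).
m : t — no; P wants e, and m wants nothing (atomic).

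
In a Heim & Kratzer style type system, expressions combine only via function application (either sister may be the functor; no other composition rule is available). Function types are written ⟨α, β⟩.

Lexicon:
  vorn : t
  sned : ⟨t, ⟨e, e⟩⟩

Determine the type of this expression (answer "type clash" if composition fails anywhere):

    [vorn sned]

[vorn sned]: ⟨t, ⟨e, e⟩⟩ applied to t yields ⟨e, e⟩.

⟨e, e⟩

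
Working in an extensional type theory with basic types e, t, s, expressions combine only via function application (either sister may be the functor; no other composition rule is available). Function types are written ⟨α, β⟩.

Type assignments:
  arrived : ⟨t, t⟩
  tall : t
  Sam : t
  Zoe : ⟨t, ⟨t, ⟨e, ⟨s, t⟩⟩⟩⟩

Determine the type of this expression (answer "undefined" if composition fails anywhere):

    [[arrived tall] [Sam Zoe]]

⟨e, ⟨s, t⟩⟩

[arrived tall] — arrived of type ⟨t, t⟩ combines with tall of type t: type t.
[Sam Zoe] — Zoe of type ⟨t, ⟨t, ⟨e, ⟨s, t⟩⟩⟩⟩ combines with Sam of type t: type ⟨t, ⟨e, ⟨s, t⟩⟩⟩.
[[arrived tall] [Sam Zoe]] — [Sam Zoe] of type ⟨t, ⟨e, ⟨s, t⟩⟩⟩ combines with [arrived tall] of type t: type ⟨e, ⟨s, t⟩⟩.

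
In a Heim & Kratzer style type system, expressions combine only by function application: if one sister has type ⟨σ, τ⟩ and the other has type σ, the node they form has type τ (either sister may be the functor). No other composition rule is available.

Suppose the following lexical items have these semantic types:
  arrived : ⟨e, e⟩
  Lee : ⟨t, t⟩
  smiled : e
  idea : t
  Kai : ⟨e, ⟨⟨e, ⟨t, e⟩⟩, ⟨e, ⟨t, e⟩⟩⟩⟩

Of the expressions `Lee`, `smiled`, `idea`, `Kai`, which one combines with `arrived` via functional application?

Lee : ⟨t, t⟩ — does not combine with arrived.
smiled — combines: arrived : ⟨e, e⟩ takes smiled : e as argument, giving e.
idea : t — does not combine with arrived.
Kai : ⟨e, ⟨⟨e, ⟨t, e⟩⟩, ⟨e, ⟨t, e⟩⟩⟩⟩ — does not combine with arrived.

smiled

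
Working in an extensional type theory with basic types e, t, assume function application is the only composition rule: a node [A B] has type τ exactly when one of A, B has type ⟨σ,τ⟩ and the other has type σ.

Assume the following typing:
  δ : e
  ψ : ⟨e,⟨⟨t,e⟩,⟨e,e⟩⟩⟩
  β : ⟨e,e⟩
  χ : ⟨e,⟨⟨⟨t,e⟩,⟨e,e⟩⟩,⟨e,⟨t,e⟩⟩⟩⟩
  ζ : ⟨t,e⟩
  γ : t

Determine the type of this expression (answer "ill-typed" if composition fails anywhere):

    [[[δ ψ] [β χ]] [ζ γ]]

ill-typed

[δ ψ]: ⟨e,⟨⟨t,e⟩,⟨e,e⟩⟩⟩ applied to e yields ⟨⟨t,e⟩,⟨e,e⟩⟩.
At [β χ]: neither ⟨e,e⟩ nor ⟨e,⟨⟨⟨t,e⟩,⟨e,e⟩⟩,⟨e,⟨t,e⟩⟩⟩⟩ can take the other as argument; the node is ill-typed.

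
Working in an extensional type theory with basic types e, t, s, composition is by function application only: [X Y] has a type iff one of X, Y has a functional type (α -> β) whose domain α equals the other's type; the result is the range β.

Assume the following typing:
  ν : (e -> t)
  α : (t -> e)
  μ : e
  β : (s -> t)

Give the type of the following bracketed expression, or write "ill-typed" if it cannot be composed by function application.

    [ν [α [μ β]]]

[μ β]: e and (s -> t) cannot combine by function application — type clash.

ill-typed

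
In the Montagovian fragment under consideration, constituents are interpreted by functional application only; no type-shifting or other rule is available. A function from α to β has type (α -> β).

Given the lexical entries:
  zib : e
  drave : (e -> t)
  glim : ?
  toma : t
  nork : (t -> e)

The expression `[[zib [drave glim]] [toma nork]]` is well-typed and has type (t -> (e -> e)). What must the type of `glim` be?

((e -> t) -> (e -> (e -> (t -> (e -> e)))))

[[zib [drave glim]] [toma nork]] must have type (t -> (e -> e)). The sister [toma nork] has type e; that is not a function onto (t -> (e -> e)), so [zib [drave glim]] must be the functor, of type (e -> (t -> (e -> e))).
[zib [drave glim]] must have type (e -> (t -> (e -> e))). The sister zib has type e; that is not a function onto (e -> (t -> (e -> e))), so [drave glim] must be the functor, of type (e -> (e -> (t -> (e -> e)))).
[drave glim] must have type (e -> (e -> (t -> (e -> e)))). The sister drave has type (e -> t); that is not a function onto (e -> (e -> (t -> (e -> e)))), so glim must be the functor, of type ((e -> t) -> (e -> (e -> (t -> (e -> e))))).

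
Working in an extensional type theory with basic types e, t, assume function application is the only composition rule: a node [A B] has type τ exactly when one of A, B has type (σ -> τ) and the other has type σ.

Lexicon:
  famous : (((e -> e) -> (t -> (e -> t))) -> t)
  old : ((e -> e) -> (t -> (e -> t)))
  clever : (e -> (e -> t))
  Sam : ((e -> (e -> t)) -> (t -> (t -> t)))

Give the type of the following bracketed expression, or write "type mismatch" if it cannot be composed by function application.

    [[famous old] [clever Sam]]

(t -> t)

At [famous old], famous : (((e -> e) -> (t -> (e -> t))) -> t) takes old : ((e -> e) -> (t -> (e -> t))), giving t.
At [clever Sam], Sam : ((e -> (e -> t)) -> (t -> (t -> t))) takes clever : (e -> (e -> t)), giving (t -> (t -> t)).
At [[famous old] [clever Sam]], [clever Sam] : (t -> (t -> t)) takes [famous old] : t, giving (t -> t).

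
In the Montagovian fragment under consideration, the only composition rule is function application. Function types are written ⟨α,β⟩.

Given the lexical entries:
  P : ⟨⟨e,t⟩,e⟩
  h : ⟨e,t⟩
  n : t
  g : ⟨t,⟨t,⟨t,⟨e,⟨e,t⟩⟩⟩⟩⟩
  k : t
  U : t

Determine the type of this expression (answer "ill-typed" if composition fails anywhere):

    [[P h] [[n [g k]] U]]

⟨e,t⟩

[P h]: ⟨⟨e,t⟩,e⟩ applied to ⟨e,t⟩ yields e.
[g k]: ⟨t,⟨t,⟨t,⟨e,⟨e,t⟩⟩⟩⟩⟩ applied to t yields ⟨t,⟨t,⟨e,⟨e,t⟩⟩⟩⟩.
[n [g k]]: ⟨t,⟨t,⟨e,⟨e,t⟩⟩⟩⟩ applied to t yields ⟨t,⟨e,⟨e,t⟩⟩⟩.
[[n [g k]] U]: ⟨t,⟨e,⟨e,t⟩⟩⟩ applied to t yields ⟨e,⟨e,t⟩⟩.
[[P h] [[n [g k]] U]]: ⟨e,⟨e,t⟩⟩ applied to e yields ⟨e,t⟩.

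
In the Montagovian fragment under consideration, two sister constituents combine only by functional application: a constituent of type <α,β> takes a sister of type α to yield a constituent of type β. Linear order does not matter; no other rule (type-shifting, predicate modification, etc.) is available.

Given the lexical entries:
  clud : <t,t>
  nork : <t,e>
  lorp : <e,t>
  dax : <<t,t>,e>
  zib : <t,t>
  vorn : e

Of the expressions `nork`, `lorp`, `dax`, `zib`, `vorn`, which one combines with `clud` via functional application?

nork : <t,e> — does not combine with clud.
lorp : <e,t> — does not combine with clud.
dax — combines: dax : <<t,t>,e> takes clud : <t,t> as argument, giving e.
zib : <t,t> — does not combine with clud.
vorn : e — does not combine with clud.

dax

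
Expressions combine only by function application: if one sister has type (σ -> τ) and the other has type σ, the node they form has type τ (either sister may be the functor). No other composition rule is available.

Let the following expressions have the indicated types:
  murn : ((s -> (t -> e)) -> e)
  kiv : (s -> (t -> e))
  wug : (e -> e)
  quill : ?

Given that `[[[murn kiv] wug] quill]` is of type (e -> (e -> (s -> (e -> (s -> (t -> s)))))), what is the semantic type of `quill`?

(e -> (e -> (e -> (s -> (e -> (s -> (t -> s)))))))

At [[[murn kiv] wug] quill] (required: (e -> (e -> (s -> (e -> (s -> (t -> s))))))): [[murn kiv] wug] is e, which is not a function with range (e -> (e -> (s -> (e -> (s -> (t -> s)))))); hence quill is the functor — type (e -> (e -> (e -> (s -> (e -> (s -> (t -> s))))))).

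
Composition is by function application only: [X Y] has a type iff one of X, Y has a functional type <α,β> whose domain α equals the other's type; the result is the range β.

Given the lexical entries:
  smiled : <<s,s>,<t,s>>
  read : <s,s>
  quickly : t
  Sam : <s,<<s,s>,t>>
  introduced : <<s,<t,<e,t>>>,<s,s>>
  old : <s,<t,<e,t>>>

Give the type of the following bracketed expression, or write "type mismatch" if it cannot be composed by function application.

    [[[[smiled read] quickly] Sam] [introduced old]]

At [smiled read], smiled : <<s,s>,<t,s>> takes read : <s,s>, giving <t,s>.
At [[smiled read] quickly], [smiled read] : <t,s> takes quickly : t, giving s.
At [[[smiled read] quickly] Sam], Sam : <s,<<s,s>,t>> takes [[smiled read] quickly] : s, giving <<s,s>,t>.
At [introduced old], introduced : <<s,<t,<e,t>>>,<s,s>> takes old : <s,<t,<e,t>>>, giving <s,s>.
At [[[[smiled read] quickly] Sam] [introduced old]], [[[smiled read] quickly] Sam] : <<s,s>,t> takes [introduced old] : <s,s>, giving t.

t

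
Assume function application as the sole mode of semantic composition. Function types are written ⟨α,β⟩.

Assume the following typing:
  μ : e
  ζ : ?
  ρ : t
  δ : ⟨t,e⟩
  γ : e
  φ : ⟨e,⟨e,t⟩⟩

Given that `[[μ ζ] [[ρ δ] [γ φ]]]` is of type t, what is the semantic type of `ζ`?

At [[μ ζ] [[ρ δ] [γ φ]]] (required: t): [[ρ δ] [γ φ]] is t, which is not a function with range t; hence [μ ζ] is the functor — type ⟨t,t⟩.
At [μ ζ] (required: ⟨t,t⟩): μ is e, which is not a function with range ⟨t,t⟩; hence ζ is the functor — type ⟨e,⟨t,t⟩⟩.

⟨e,⟨t,t⟩⟩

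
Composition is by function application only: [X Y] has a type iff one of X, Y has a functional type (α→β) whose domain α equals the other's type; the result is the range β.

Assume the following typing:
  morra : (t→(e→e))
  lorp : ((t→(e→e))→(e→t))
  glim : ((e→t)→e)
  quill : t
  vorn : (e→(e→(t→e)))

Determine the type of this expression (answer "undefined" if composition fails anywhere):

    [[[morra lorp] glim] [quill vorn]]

[morra lorp] — lorp of type ((t→(e→e))→(e→t)) combines with morra of type (t→(e→e)): type (e→t).
[[morra lorp] glim] — glim of type ((e→t)→e) combines with [morra lorp] of type (e→t): type e.
[quill vorn]: t and (e→(e→(t→e))) cannot combine by function application — type clash.

undefined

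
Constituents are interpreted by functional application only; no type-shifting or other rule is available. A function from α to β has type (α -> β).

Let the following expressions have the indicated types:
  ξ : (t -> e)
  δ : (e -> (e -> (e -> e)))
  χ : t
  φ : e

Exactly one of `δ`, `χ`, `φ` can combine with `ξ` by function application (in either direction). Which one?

δ : (e -> (e -> (e -> e))) — ξ needs t; δ needs e; neither fits.
χ — combines: ξ : (t -> e) takes χ : t as argument, giving e.
φ : e — ξ needs t; φ needs nothing (atomic); neither fits.

χ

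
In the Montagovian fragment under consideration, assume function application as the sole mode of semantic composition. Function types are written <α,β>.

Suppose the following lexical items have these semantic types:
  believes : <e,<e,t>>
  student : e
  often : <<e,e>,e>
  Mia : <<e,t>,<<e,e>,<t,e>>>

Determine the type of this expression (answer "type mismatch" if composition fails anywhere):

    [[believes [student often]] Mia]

[student often]: e with <<e,e>,e> — neither is a function whose domain matches the other; composition fails here.

type mismatch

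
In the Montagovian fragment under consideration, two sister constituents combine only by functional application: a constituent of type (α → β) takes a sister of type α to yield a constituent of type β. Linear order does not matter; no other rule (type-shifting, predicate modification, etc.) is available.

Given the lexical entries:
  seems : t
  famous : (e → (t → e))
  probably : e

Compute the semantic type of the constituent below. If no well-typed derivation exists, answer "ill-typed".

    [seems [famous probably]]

[famous probably]: famous is (e → (t → e)), probably is e; result (t → e).
[seems [famous probably]]: [famous probably] is (t → e), seems is t; result e.

e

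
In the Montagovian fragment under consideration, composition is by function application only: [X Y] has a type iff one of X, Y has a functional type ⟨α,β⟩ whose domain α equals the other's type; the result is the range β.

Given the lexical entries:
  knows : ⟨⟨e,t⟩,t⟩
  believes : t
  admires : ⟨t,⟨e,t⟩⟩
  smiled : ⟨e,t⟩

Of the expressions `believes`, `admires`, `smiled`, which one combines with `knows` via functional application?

believes : t — no; knows wants ⟨e,t⟩, and believes wants nothing (atomic).
admires : ⟨t,⟨e,t⟩⟩ — no; knows wants ⟨e,t⟩, and admires wants t.
smiled — combines: knows : ⟨⟨e,t⟩,t⟩ takes smiled : ⟨e,t⟩ as argument, giving t.

smiled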